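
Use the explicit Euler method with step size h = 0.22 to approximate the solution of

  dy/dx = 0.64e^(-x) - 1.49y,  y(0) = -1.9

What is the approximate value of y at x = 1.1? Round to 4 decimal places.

Euler: y_{n+1} = y_n + h·f(x_n, y_n).
x=0.000000, y=-1.900000: f=3.471000 → y ← -1.900000 + 0.22·3.471000 = -1.136380
x=0.220000, y=-1.136380: f=2.206818 → y ← -1.136380 + 0.22·2.206818 = -0.650880
x=0.440000, y=-0.650880: f=1.381994 → y ← -0.650880 + 0.22·1.381994 = -0.346841
x=0.660000, y=-0.346841: f=0.847578 → y ← -0.346841 + 0.22·0.847578 = -0.160374
x=0.880000, y=-0.160374: f=0.504418 → y ← -0.160374 + 0.22·0.504418 = -0.049402
y(1.1) ≈ -0.0494

-0.0494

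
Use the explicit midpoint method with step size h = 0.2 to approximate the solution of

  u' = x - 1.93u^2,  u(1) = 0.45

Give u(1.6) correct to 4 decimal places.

Midpoint: k1 = f(x_n, u_n); k2 = f(x_n + h/2, u_n + (h/2)·k1); u_{n+1} = u_n + h·k2.
x=1.000000, u=0.450000:
  k1 = f(1.000000, 0.450000) = 0.609175
  k2 = f(1.100000, 0.510918) = 0.596199
  u ← 0.450000 + 0.2·0.596199 = 0.569240
x=1.200000, u=0.569240:
  k1 = f(1.200000, 0.569240) = 0.574614
  k2 = f(1.300000, 0.626701) = 0.541984
  u ← 0.569240 + 0.2·0.541984 = 0.677637
x=1.400000, u=0.677637:
  k1 = f(1.400000, 0.677637) = 0.513761
  k2 = f(1.500000, 0.729013) = 0.474283
  u ← 0.677637 + 0.2·0.474283 = 0.772493
u(1.6) ≈ 0.7725

0.7725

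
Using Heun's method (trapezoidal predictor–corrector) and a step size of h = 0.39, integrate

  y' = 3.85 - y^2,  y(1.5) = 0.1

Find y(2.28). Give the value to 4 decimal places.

1.4820

Heun: k1 = f(x_n, y_n); k2 = f(x_n + h, y_n + h·k1); y_{n+1} = y_n + (h/2)·(k1 + k2).
x=1.500000, y=0.100000:
  k1 = f(1.500000, 0.100000) = 3.840000
  k2 = f(1.890000, 1.597600) = 1.297674
  y ← 0.100000 + (0.39/2)·(3.840000 + 1.297674) = 1.101846
x=1.890000, y=1.101846:
  k1 = f(1.890000, 1.101846) = 2.635934
  k2 = f(2.280000, 2.129861) = -0.686307
  y ← 1.101846 + (0.39/2)·(2.635934 + (-0.686307)) = 1.482024
y(2.28) ≈ 1.4820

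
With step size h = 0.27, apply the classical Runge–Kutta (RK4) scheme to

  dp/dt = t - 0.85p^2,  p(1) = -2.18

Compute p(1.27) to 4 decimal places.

-3.6818

RK4: k1 = f(t_n, p_n); k2 = f(t_n + h/2, p_n + (h/2)·k1); k3 = f(t_n + h/2, p_n + (h/2)·k2); k4 = f(t_n + h, p_n + h·k3); p_{n+1} = p_n + (h/6)·(k1 + 2k2 + 2k3 + k4).
t=1.000000, p=-2.180000:
  k1 = f(1.000000, -2.180000) = -3.039540
  k2 = f(1.135000, -2.590338) = -4.568373
  k3 = f(1.135000, -2.796730) = -5.513445
  k4 = f(1.270000, -3.668630) = -10.170021
  p ← -2.180000 + (0.27/6)·(k1 + 2k2 + 2k3 + k4) = -3.681794
p(1.27) ≈ -3.6818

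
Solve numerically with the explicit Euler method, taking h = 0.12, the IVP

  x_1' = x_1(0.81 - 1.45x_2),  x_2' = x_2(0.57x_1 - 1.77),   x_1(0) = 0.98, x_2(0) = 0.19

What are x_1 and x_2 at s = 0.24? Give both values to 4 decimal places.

1.1148, 0.1395

Euler on (x_1,x_2): x_1_{n+1} = x_1_n + h·x_1', x_2_{n+1} = x_2_n + h·x_2'.
0.000000: (0.980000, 0.190000); f=(0.523810, -0.230166) → (1.042857, 0.162380)
0.120000: (1.042857, 0.162380); f=(0.599172, -0.190889) → (1.114758, 0.139473)
(x_1(0.24), x_2(0.24)) ≈ (1.1148, 0.1395)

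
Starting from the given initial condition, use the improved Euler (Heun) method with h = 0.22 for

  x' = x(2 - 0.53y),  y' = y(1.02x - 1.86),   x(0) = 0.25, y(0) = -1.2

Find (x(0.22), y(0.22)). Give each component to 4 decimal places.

Heun on (x,y): k1 = f(s_n, state_n); k2 = f(s_n + h, state_n + h·k1); state_{n+1} = state_n + (h/2)·(k1 + k2).
0.000000: (0.250000, -1.200000)
  k1 = (0.659000, 1.926000)
  predictor → (0.394980, -0.776280)
  k2 = (0.952466, 1.131133)
  → (0.427261, -0.863715)
(x(0.22), y(0.22)) ≈ (0.4273, -0.8637)

0.4273, -0.8637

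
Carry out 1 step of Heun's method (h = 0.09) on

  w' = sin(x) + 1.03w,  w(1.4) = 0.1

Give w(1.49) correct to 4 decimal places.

Heun: k1 = f(x_n, w_n); k2 = f(x_n + h, w_n + h·k1); w_{n+1} = w_n + (h/2)·(k1 + k2).
x=1.400000, w=0.100000:
  k1 = f(1.400000, 0.100000) = 1.088450
  k2 = f(1.490000, 0.197960) = 1.200637
  w ← 0.100000 + (0.09/2)·(1.088450 + 1.200637) = 0.203009
w(1.49) ≈ 0.2030

0.2030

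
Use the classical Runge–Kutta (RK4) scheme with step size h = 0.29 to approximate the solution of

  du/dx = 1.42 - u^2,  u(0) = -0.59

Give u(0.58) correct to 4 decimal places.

RK4: k1 = f(x_n, u_n); k2 = f(x_n + h/2, u_n + (h/2)·k1); k3 = f(x_n + h/2, u_n + (h/2)·k2); k4 = f(x_n + h, u_n + h·k3); u_{n+1} = u_n + (h/6)·(k1 + 2k2 + 2k3 + k4).
x=0.000000, u=-0.590000:
  k1 = f(0.000000, -0.590000) = 1.071900
  k2 = f(0.145000, -0.434574) = 1.231145
  k3 = f(0.145000, -0.411484) = 1.250681
  k4 = f(0.290000, -0.227303) = 1.368334
  u ← -0.590000 + (0.29/6)·(k1 + 2k2 + 2k3 + k4) = -0.232146
x=0.290000, u=-0.232146:
  k1 = f(0.290000, -0.232146) = 1.366108
  k2 = f(0.435000, -0.034060) = 1.418840
  k3 = f(0.435000, -0.026414) = 1.419302
  k4 = f(0.580000, 0.179452) = 1.387797
  u ← -0.232146 + (0.29/6)·(k1 + 2k2 + 2k3 + k4) = 0.175314
u(0.58) ≈ 0.1753

0.1753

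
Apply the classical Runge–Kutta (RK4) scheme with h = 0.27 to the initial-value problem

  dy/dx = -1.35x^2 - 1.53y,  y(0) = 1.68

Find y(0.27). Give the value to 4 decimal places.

RK4: k1 = f(x_n, y_n); k2 = f(x_n + h/2, y_n + (h/2)·k1); k3 = f(x_n + h/2, y_n + (h/2)·k2); k4 = f(x_n + h, y_n + h·k3); y_{n+1} = y_n + (h/6)·(k1 + 2k2 + 2k3 + k4).
x=0.000000, y=1.680000:
  k1 = f(0.000000, 1.680000) = -2.570400
  k2 = f(0.135000, 1.332996) = -2.064088
  k3 = f(0.135000, 1.401348) = -2.168666
  k4 = f(0.270000, 1.094460) = -1.772939
  y ← 1.680000 + (0.27/6)·(k1 + 2k2 + 2k3 + k4) = 1.103602
y(0.27) ≈ 1.1036

1.1036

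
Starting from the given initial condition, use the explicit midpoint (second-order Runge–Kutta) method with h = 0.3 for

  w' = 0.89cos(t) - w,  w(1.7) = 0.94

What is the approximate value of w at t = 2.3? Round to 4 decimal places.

Midpoint: k1 = f(t_n, w_n); k2 = f(t_n + h/2, w_n + (h/2)·k1); w_{n+1} = w_n + h·k2.
t=1.700000, w=0.940000:
  k1 = f(1.700000, 0.940000) = -1.054672
  k2 = f(1.850000, 0.781799) = -1.027075
  w ← 0.940000 + 0.3·(-1.027075) = 0.631878
t=2.000000, w=0.631878:
  k1 = f(2.000000, 0.631878) = -1.002248
  k2 = f(2.150000, 0.481540) = -0.968689
  w ← 0.631878 + 0.3·(-0.968689) = 0.341271
w(2.3) ≈ 0.3413

0.3413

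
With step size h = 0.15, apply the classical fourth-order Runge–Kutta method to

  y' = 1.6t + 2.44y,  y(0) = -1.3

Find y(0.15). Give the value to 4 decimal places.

RK4: k1 = f(t_n, y_n); k2 = f(t_n + h/2, y_n + (h/2)·k1); k3 = f(t_n + h/2, y_n + (h/2)·k2); k4 = f(t_n + h, y_n + h·k3); y_{n+1} = y_n + (h/6)·(k1 + 2k2 + 2k3 + k4).
t=0.000000, y=-1.300000:
  k1 = f(0.000000, -1.300000) = -3.172000
  k2 = f(0.075000, -1.537900) = -3.632476
  k3 = f(0.075000, -1.572436) = -3.716743
  k4 = f(0.150000, -1.857511) = -4.292328
  y ← -1.300000 + (0.15/6)·(k1 + 2k2 + 2k3 + k4) = -1.854069
y(0.15) ≈ -1.8541

-1.8541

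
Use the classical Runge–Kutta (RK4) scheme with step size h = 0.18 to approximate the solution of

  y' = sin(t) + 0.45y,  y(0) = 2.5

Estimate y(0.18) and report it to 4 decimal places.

RK4: k1 = f(t_n, y_n); k2 = f(t_n + h/2, y_n + (h/2)·k1); k3 = f(t_n + h/2, y_n + (h/2)·k2); k4 = f(t_n + h, y_n + h·k3); y_{n+1} = y_n + (h/6)·(k1 + 2k2 + 2k3 + k4).
t=0.000000, y=2.500000:
  k1 = f(0.000000, 2.500000) = 1.125000
  k2 = f(0.090000, 2.601250) = 1.260441
  k3 = f(0.090000, 2.613440) = 1.265926
  k4 = f(0.180000, 2.727867) = 1.406570
  y ← 2.500000 + (0.18/6)·(k1 + 2k2 + 2k3 + k4) = 2.727529
y(0.18) ≈ 2.7275

2.7275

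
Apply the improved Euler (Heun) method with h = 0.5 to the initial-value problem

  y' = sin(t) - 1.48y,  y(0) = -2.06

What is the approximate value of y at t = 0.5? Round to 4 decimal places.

-0.9798

Heun: k1 = f(t_n, y_n); k2 = f(t_n + h, y_n + h·k1); y_{n+1} = y_n + (h/2)·(k1 + k2).
t=0.000000, y=-2.060000:
  k1 = f(0.000000, -2.060000) = 3.048800
  k2 = f(0.500000, -0.535600) = 1.272114
  y ← -2.060000 + (0.5/2)·(3.048800 + 1.272114) = -0.979772
y(0.5) ≈ -0.9798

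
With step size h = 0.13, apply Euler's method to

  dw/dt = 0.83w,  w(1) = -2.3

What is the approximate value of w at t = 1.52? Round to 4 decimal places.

Euler: w_{n+1} = w_n + h·f(t_n, w_n).
t=1.000000, w=-2.300000: f=-1.909000 → w ← -2.300000 + 0.13·(-1.909000) = -2.548170
t=1.130000, w=-2.548170: f=-2.114981 → w ← -2.548170 + 0.13·(-2.114981) = -2.823118
t=1.260000, w=-2.823118: f=-2.343188 → w ← -2.823118 + 0.13·(-2.343188) = -3.127732
t=1.390000, w=-3.127732: f=-2.596017 → w ← -3.127732 + 0.13·(-2.596017) = -3.465214
w(1.52) ≈ -3.4652

-3.4652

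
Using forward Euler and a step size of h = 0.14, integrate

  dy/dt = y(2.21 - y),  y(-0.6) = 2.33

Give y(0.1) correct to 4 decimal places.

2.2277

Euler: y_{n+1} = y_n + h·f(t_n, y_n).
t=-0.600000, y=2.330000: f=-0.279600 → y ← 2.330000 + 0.14·(-0.279600) = 2.290856
t=-0.460000, y=2.290856: f=-0.185229 → y ← 2.290856 + 0.14·(-0.185229) = 2.264924
t=-0.320000, y=2.264924: f=-0.124398 → y ← 2.264924 + 0.14·(-0.124398) = 2.247508
t=-0.180000, y=2.247508: f=-0.084300 → y ← 2.247508 + 0.14·(-0.084300) = 2.235706
t=-0.040000, y=2.235706: f=-0.057471 → y ← 2.235706 + 0.14·(-0.057471) = 2.227660
y(0.1) ≈ 2.2277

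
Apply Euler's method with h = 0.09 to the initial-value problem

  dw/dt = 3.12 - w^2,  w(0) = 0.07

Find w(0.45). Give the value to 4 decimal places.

1.2555

Euler: w_{n+1} = w_n + h·f(t_n, w_n).
t=0.000000, w=0.070000: f=3.115100 → w ← 0.070000 + 0.09·3.115100 = 0.350359
t=0.090000, w=0.350359: f=2.997249 → w ← 0.350359 + 0.09·2.997249 = 0.620111
t=0.180000, w=0.620111: f=2.735462 → w ← 0.620111 + 0.09·2.735462 = 0.866303
t=0.270000, w=0.866303: f=2.369519 → w ← 0.866303 + 0.09·2.369519 = 1.079560
t=0.360000, w=1.079560: f=1.954551 → w ← 1.079560 + 0.09·1.954551 = 1.255469
w(0.45) ≈ 1.2555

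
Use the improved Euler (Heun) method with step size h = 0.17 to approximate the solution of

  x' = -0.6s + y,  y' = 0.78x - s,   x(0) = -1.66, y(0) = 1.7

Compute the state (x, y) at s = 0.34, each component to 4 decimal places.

-1.1902, 1.2714

Heun on (x,y): k1 = f(s_n, state_n); k2 = f(s_n + h, state_n + h·k1); state_{n+1} = state_n + (h/2)·(k1 + k2).
0.000000: (-1.660000, 1.700000)
  k1 = (1.700000, -1.294800)
  predictor → (-1.371000, 1.479884)
  k2 = (1.377884, -1.239380)
  → (-1.398380, 1.484595)
0.170000: (-1.398380, 1.484595)
  k1 = (1.382595, -1.260736)
  predictor → (-1.163339, 1.270270)
  k2 = (1.066270, -1.247404)
  → (-1.190226, 1.271403)
(x(0.34), y(0.34)) ≈ (-1.1902, 1.2714)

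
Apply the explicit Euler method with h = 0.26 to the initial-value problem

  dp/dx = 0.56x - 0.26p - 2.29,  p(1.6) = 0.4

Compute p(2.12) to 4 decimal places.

Euler: p_{n+1} = p_n + h·f(x_n, p_n).
x=1.600000, p=0.400000: f=-1.498000 → p ← 0.400000 + 0.26·(-1.498000) = 0.010520
x=1.860000, p=0.010520: f=-1.251135 → p ← 0.010520 + 0.26·(-1.251135) = -0.314775
p(2.12) ≈ -0.3148

-0.3148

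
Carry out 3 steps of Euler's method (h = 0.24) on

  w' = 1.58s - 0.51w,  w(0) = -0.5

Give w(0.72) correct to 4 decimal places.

-0.0761

Euler: w_{n+1} = w_n + h·f(s_n, w_n).
s=0.000000, w=-0.500000: f=0.255000 → w ← -0.500000 + 0.24·0.255000 = -0.438800
s=0.240000, w=-0.438800: f=0.602988 → w ← -0.438800 + 0.24·0.602988 = -0.294083
s=0.480000, w=-0.294083: f=0.908382 → w ← -0.294083 + 0.24·0.908382 = -0.076071
w(0.72) ≈ -0.0761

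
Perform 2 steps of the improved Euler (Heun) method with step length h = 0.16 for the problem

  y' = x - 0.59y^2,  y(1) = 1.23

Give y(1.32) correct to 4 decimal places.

1.3026

Heun: k1 = f(x_n, y_n); k2 = f(x_n + h, y_n + h·k1); y_{n+1} = y_n + (h/2)·(k1 + k2).
x=1.000000, y=1.230000:
  k1 = f(1.000000, 1.230000) = 0.107389
  k2 = f(1.160000, 1.247182) = 0.242277
  y ← 1.230000 + (0.16/2)·(0.107389 + 0.242277) = 1.257973
x=1.160000, y=1.257973:
  k1 = f(1.160000, 1.257973) = 0.226327
  k2 = f(1.320000, 1.294186) = 0.331799
  y ← 1.257973 + (0.16/2)·(0.226327 + 0.331799) = 1.302623
y(1.32) ≈ 1.3026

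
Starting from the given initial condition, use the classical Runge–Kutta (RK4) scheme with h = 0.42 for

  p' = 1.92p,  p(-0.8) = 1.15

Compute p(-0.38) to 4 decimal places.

2.5720

RK4: k1 = f(s_n, p_n); k2 = f(s_n + h/2, p_n + (h/2)·k1); k3 = f(s_n + h/2, p_n + (h/2)·k2); k4 = f(s_n + h, p_n + h·k3); p_{n+1} = p_n + (h/6)·(k1 + 2k2 + 2k3 + k4).
s=-0.800000, p=1.150000:
  k1 = f(-0.800000, 1.150000) = 2.208000
  k2 = f(-0.590000, 1.613680) = 3.098266
  k3 = f(-0.590000, 1.800636) = 3.457221
  k4 = f(-0.380000, 2.602033) = 4.995903
  p ← 1.150000 + (0.42/6)·(k1 + 2k2 + 2k3 + k4) = 2.572041
p(-0.38) ≈ 2.5720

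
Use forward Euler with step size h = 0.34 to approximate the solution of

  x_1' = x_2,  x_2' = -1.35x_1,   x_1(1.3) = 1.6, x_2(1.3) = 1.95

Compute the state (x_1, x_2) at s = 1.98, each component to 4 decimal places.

2.6763, 0.1769

Euler on (x_1,x_2): x_1_{n+1} = x_1_n + h·x_1', x_2_{n+1} = x_2_n + h·x_2'.
1.300000: (1.600000, 1.950000); f=(1.950000, -2.160000) → (2.263000, 1.215600)
1.640000: (2.263000, 1.215600); f=(1.215600, -3.055050) → (2.676304, 0.176883)
(x_1(1.98), x_2(1.98)) ≈ (2.6763, 0.1769)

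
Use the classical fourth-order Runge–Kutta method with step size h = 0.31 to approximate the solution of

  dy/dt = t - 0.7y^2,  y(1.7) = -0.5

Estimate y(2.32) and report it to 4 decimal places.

0.6906

RK4: k1 = f(t_n, y_n); k2 = f(t_n + h/2, y_n + (h/2)·k1); k3 = f(t_n + h/2, y_n + (h/2)·k2); k4 = f(t_n + h, y_n + h·k3); y_{n+1} = y_n + (h/6)·(k1 + 2k2 + 2k3 + k4).
t=1.700000, y=-0.500000:
  k1 = f(1.700000, -0.500000) = 1.525000
  k2 = f(1.855000, -0.263625) = 1.806351
  k3 = f(1.855000, -0.220016) = 1.821115
  k4 = f(2.010000, 0.064546) = 2.007084
  y ← -0.500000 + (0.31/6)·(k1 + 2k2 + 2k3 + k4) = 0.057329
t=2.010000, y=0.057329:
  k1 = f(2.010000, 0.057329) = 2.007699
  k2 = f(2.165000, 0.368523) = 2.069934
  k3 = f(2.165000, 0.378169) = 2.064892
  k4 = f(2.320000, 0.697446) = 1.979499
  y ← 0.057329 + (0.31/6)·(k1 + 2k2 + 2k3 + k4) = 0.690600
y(2.32) ≈ 0.6906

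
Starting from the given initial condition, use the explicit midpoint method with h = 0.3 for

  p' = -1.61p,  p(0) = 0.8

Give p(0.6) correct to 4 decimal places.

Midpoint: k1 = f(t_n, p_n); k2 = f(t_n + h/2, p_n + (h/2)·k1); p_{n+1} = p_n + h·k2.
t=0.000000, p=0.800000:
  k1 = f(0.000000, 0.800000) = -1.288000
  k2 = f(0.150000, 0.606800) = -0.976948
  p ← 0.800000 + 0.3·(-0.976948) = 0.506916
t=0.300000, p=0.506916:
  k1 = f(0.300000, 0.506916) = -0.816134
  k2 = f(0.450000, 0.384495) = -0.619038
  p ← 0.506916 + 0.3·(-0.619038) = 0.321204
p(0.6) ≈ 0.3212

0.3212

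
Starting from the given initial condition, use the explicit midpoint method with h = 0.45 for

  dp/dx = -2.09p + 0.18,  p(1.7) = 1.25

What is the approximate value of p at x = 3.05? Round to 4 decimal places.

Midpoint: k1 = f(x_n, p_n); k2 = f(x_n + h/2, p_n + (h/2)·k1); p_{n+1} = p_n + h·k2.
x=1.700000, p=1.250000:
  k1 = f(1.700000, 1.250000) = -2.432500
  k2 = f(1.925000, 0.702688) = -1.288617
  p ← 1.250000 + 0.45·(-1.288617) = 0.670122
x=2.150000, p=0.670122:
  k1 = f(2.150000, 0.670122) = -1.220556
  k2 = f(2.375000, 0.395497) = -0.646589
  p ← 0.670122 + 0.45·(-0.646589) = 0.379157
x=2.600000, p=0.379157:
  k1 = f(2.600000, 0.379157) = -0.612438
  k2 = f(2.825000, 0.241359) = -0.324439
  p ← 0.379157 + 0.45·(-0.324439) = 0.233159
p(3.05) ≈ 0.2332

0.2332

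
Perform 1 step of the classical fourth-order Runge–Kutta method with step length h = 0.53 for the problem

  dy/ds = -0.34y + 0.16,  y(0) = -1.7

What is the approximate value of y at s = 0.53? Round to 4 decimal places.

-1.3421

RK4: k1 = f(s_n, y_n); k2 = f(s_n + h/2, y_n + (h/2)·k1); k3 = f(s_n + h/2, y_n + (h/2)·k2); k4 = f(s_n + h, y_n + h·k3); y_{n+1} = y_n + (h/6)·(k1 + 2k2 + 2k3 + k4).
s=0.000000, y=-1.700000:
  k1 = f(0.000000, -1.700000) = 0.738000
  k2 = f(0.265000, -1.504430) = 0.671506
  k3 = f(0.265000, -1.522051) = 0.677497
  k4 = f(0.530000, -1.340926) = 0.615915
  y ← -1.700000 + (0.53/6)·(k1 + 2k2 + 2k3 + k4) = -1.342080
y(0.53) ≈ -1.3421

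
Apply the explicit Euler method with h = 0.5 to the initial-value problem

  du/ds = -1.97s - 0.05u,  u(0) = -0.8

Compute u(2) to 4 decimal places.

Euler: u_{n+1} = u_n + h·f(s_n, u_n).
s=0.000000, u=-0.800000: f=0.040000 → u ← -0.800000 + 0.5·0.040000 = -0.780000
s=0.500000, u=-0.780000: f=-0.946000 → u ← -0.780000 + 0.5·(-0.946000) = -1.253000
s=1.000000, u=-1.253000: f=-1.907350 → u ← -1.253000 + 0.5·(-1.907350) = -2.206675
s=1.500000, u=-2.206675: f=-2.844666 → u ← -2.206675 + 0.5·(-2.844666) = -3.629008
u(2) ≈ -3.6290

-3.6290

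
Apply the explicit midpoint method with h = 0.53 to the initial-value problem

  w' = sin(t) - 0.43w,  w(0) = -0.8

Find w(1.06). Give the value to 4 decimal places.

-0.0509

Midpoint: k1 = f(t_n, w_n); k2 = f(t_n + h/2, w_n + (h/2)·k1); w_{n+1} = w_n + h·k2.
t=0.000000, w=-0.800000:
  k1 = f(0.000000, -0.800000) = 0.344000
  k2 = f(0.265000, -0.708840) = 0.566710
  w ← -0.800000 + 0.53·0.566710 = -0.499643
t=0.530000, w=-0.499643:
  k1 = f(0.530000, -0.499643) = 0.720380
  k2 = f(0.795000, -0.308743) = 0.846623
  w ← -0.499643 + 0.53·0.846623 = -0.050933
w(1.06) ≈ -0.0509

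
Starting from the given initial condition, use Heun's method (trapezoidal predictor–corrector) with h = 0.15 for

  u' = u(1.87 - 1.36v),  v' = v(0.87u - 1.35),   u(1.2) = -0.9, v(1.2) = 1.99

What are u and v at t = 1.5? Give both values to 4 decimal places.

-0.8687, 1.0795

Heun on (u,v): k1 = f(t_n, state_n); k2 = f(t_n + h, state_n + h·k1); state_{n+1} = state_n + (h/2)·(k1 + k2).
1.200000: (-0.900000, 1.990000)
  k1 = (0.752760, -4.244670)
  predictor → (-0.787086, 1.353299)
  k2 = (-0.023229, -2.753646)
  → (-0.845285, 1.465126)
1.350000: (-0.845285, 1.465126)
  k1 = (0.103608, -3.055372)
  predictor → (-0.829744, 1.006821)
  k2 = (-0.415473, -2.086009)
  → (-0.868675, 1.079523)
(u(1.5), v(1.5)) ≈ (-0.8687, 1.0795)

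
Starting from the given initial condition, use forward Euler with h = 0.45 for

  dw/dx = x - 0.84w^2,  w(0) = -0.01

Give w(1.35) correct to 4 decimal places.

Euler: w_{n+1} = w_n + h·f(x_n, w_n).
x=0.000000, w=-0.010000: f=-0.000084 → w ← -0.010000 + 0.45·(-0.000084) = -0.010038
x=0.450000, w=-0.010038: f=0.449915 → w ← -0.010038 + 0.45·0.449915 = 0.192424
x=0.900000, w=0.192424: f=0.868897 → w ← 0.192424 + 0.45·0.868897 = 0.583428
w(1.35) ≈ 0.5834

0.5834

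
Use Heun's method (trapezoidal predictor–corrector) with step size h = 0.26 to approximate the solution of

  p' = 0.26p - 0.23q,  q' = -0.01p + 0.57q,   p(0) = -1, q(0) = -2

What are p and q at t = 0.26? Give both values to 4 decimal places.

-0.9375, -2.3156

Heun on (p,q): k1 = f(t_n, state_n); k2 = f(t_n + h, state_n + h·k1); state_{n+1} = state_n + (h/2)·(k1 + k2).
0.000000: (-1.000000, -2.000000)
  k1 = (0.200000, -1.130000)
  predictor → (-0.948000, -2.293800)
  k2 = (0.281094, -1.297986)
  → (-0.937458, -2.315638)
(p(0.26), q(0.26)) ≈ (-0.9375, -2.3156)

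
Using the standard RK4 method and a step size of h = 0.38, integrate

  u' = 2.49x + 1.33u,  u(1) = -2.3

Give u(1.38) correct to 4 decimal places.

-2.3673

RK4: k1 = f(x_n, u_n); k2 = f(x_n + h/2, u_n + (h/2)·k1); k3 = f(x_n + h/2, u_n + (h/2)·k2); k4 = f(x_n + h, u_n + h·k3); u_{n+1} = u_n + (h/6)·(k1 + 2k2 + 2k3 + k4).
x=1.000000, u=-2.300000:
  k1 = f(1.000000, -2.300000) = -0.569000
  k2 = f(1.190000, -2.408110) = -0.239686
  k3 = f(1.190000, -2.345540) = -0.156469
  k4 = f(1.380000, -2.359458) = 0.298121
  u ← -2.300000 + (0.38/6)·(k1 + 2k2 + 2k3 + k4) = -2.367335
u(1.38) ≈ -2.3673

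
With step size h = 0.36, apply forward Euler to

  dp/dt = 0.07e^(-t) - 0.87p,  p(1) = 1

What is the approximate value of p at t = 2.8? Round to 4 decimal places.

Euler: p_{n+1} = p_n + h·f(t_n, p_n).
t=1.000000, p=1.000000: f=-0.844248 → p ← 1.000000 + 0.36·(-0.844248) = 0.696071
t=1.360000, p=0.696071: f=-0.587615 → p ← 0.696071 + 0.36·(-0.587615) = 0.484529
t=1.720000, p=0.484529: f=-0.409006 → p ← 0.484529 + 0.36·(-0.409006) = 0.337287
t=2.080000, p=0.337287: f=-0.284695 → p ← 0.337287 + 0.36·(-0.284695) = 0.234797
t=2.440000, p=0.234797: f=-0.198172 → p ← 0.234797 + 0.36·(-0.198172) = 0.163455
p(2.8) ≈ 0.1635

0.1635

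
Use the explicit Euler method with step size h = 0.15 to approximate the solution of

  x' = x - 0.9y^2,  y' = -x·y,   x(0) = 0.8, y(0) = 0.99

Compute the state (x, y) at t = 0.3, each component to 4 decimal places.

0.8034, 0.7683

Euler on (x,y): x_{n+1} = x_n + h·x', y_{n+1} = y_n + h·y'.
0.000000: (0.800000, 0.990000); f=(-0.082090, -0.792000) → (0.787687, 0.871200)
0.150000: (0.787687, 0.871200); f=(0.104596, -0.686232) → (0.803376, 0.768265)
(x(0.3), y(0.3)) ≈ (0.8034, 0.7683)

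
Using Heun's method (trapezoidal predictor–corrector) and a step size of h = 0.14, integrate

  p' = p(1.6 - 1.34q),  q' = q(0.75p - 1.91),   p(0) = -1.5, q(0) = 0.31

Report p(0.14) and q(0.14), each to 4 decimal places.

-1.7910, 0.2039

Heun on (p,q): k1 = f(t_n, state_n); k2 = f(t_n + h, state_n + h·k1); state_{n+1} = state_n + (h/2)·(k1 + k2).
0.000000: (-1.500000, 0.310000)
  k1 = (-1.776900, -0.940850)
  predictor → (-1.748766, 0.178281)
  k2 = (-2.380251, -0.574346)
  → (-1.791001, 0.203936)
(p(0.14), q(0.14)) ≈ (-1.7910, 0.2039)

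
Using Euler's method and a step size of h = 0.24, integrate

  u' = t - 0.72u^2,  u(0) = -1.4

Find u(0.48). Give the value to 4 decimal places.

-2.2035

Euler: u_{n+1} = u_n + h·f(t_n, u_n).
t=0.000000, u=-1.400000: f=-1.411200 → u ← -1.400000 + 0.24·(-1.411200) = -1.738688
t=0.240000, u=-1.738688: f=-1.936586 → u ← -1.738688 + 0.24·(-1.936586) = -2.203469
u(0.48) ≈ -2.2035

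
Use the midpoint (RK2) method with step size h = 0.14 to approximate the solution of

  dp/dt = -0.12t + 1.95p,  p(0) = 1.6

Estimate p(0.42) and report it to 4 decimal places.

3.5855

Midpoint: k1 = f(t_n, p_n); k2 = f(t_n + h/2, p_n + (h/2)·k1); p_{n+1} = p_n + h·k2.
t=0.000000, p=1.600000:
  k1 = f(0.000000, 1.600000) = 3.120000
  k2 = f(0.070000, 1.818400) = 3.537480
  p ← 1.600000 + 0.14·3.537480 = 2.095247
t=0.140000, p=2.095247:
  k1 = f(0.140000, 2.095247) = 4.068932
  k2 = f(0.210000, 2.380072) = 4.615941
  p ← 2.095247 + 0.14·4.615941 = 2.741479
t=0.280000, p=2.741479:
  k1 = f(0.280000, 2.741479) = 5.312284
  k2 = f(0.350000, 3.113339) = 6.029011
  p ← 2.741479 + 0.14·6.029011 = 3.585540
p(0.42) ≈ 3.5855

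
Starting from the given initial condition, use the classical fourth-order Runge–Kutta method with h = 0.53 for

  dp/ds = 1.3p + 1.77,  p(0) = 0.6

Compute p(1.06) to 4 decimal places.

6.4084

RK4: k1 = f(s_n, p_n); k2 = f(s_n + h/2, p_n + (h/2)·k1); k3 = f(s_n + h/2, p_n + (h/2)·k2); k4 = f(s_n + h, p_n + h·k3); p_{n+1} = p_n + (h/6)·(k1 + 2k2 + 2k3 + k4).
s=0.000000, p=0.600000:
  k1 = f(0.000000, 0.600000) = 2.550000
  k2 = f(0.265000, 1.275750) = 3.428475
  k3 = f(0.265000, 1.508546) = 3.731110
  k4 = f(0.530000, 2.577488) = 5.120735
  p ← 0.600000 + (0.53/6)·(k1 + 2k2 + 2k3 + k4) = 2.542442
s=0.530000, p=2.542442:
  k1 = f(0.530000, 2.542442) = 5.075174
  k2 = f(0.795000, 3.887363) = 6.823571
  k3 = f(0.795000, 4.350688) = 7.425894
  k4 = f(1.060000, 6.478165) = 10.191615
  p ← 2.542442 + (0.53/6)·(k1 + 2k2 + 2k3 + k4) = 6.408413
p(1.06) ≈ 6.4084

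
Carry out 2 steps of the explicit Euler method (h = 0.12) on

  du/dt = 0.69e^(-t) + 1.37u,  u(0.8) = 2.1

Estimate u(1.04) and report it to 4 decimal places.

2.9236

Euler: u_{n+1} = u_n + h·f(t_n, u_n).
t=0.800000, u=2.100000: f=3.187037 → u ← 2.100000 + 0.12·3.187037 = 2.482444
t=0.920000, u=2.482444: f=3.675927 → u ← 2.482444 + 0.12·3.675927 = 2.923556
u(1.04) ≈ 2.9236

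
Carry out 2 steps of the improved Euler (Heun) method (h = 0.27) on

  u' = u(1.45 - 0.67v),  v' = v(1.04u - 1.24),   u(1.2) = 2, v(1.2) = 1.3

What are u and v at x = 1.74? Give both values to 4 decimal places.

Heun on (u,v): k1 = f(x_n, state_n); k2 = f(x_n + h, state_n + h·k1); state_{n+1} = state_n + (h/2)·(k1 + k2).
1.200000: (2.000000, 1.300000)
  k1 = (1.158000, 1.092000)
  predictor → (2.312660, 1.594840)
  k2 = (0.882181, 1.858254)
  → (2.275424, 1.698284)
1.470000: (2.275424, 1.698284)
  k1 = (0.710273, 1.913018)
  predictor → (2.467198, 2.214799)
  k2 = (-0.083676, 2.936571)
  → (2.360015, 2.352979)
(u(1.74), v(1.74)) ≈ (2.3600, 2.3530)

2.3600, 2.3530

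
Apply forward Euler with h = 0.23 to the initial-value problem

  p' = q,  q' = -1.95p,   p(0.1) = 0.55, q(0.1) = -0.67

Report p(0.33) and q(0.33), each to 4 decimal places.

Euler on (p,q): p_{n+1} = p_n + h·p', q_{n+1} = q_n + h·q'.
0.100000: (0.550000, -0.670000); f=(-0.670000, -1.072500) → (0.395900, -0.916675)
(p(0.33), q(0.33)) ≈ (0.3959, -0.9167)

0.3959, -0.9167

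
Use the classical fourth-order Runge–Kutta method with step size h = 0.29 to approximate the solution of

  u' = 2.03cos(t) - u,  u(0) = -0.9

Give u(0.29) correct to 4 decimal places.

RK4: k1 = f(t_n, u_n); k2 = f(t_n + h/2, u_n + (h/2)·k1); k3 = f(t_n + h/2, u_n + (h/2)·k2); k4 = f(t_n + h, u_n + h·k3); u_{n+1} = u_n + (h/6)·(k1 + 2k2 + 2k3 + k4).
t=0.000000, u=-0.900000:
  k1 = f(0.000000, -0.900000) = 2.930000
  k2 = f(0.145000, -0.475150) = 2.483847
  k3 = f(0.145000, -0.539842) = 2.548539
  k4 = f(0.290000, -0.160924) = 2.106159
  u ← -0.900000 + (0.29/6)·(k1 + 2k2 + 2k3 + k4) = -0.170122
u(0.29) ≈ -0.1701

-0.1701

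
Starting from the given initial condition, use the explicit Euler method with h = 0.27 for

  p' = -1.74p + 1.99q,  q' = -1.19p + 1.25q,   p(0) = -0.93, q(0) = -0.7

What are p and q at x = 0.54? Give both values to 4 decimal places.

Euler on (p,q): p_{n+1} = p_n + h·p', q_{n+1} = q_n + h·q'.
0.000000: (-0.930000, -0.700000); f=(0.225200, 0.231700) → (-0.869196, -0.637441)
0.270000: (-0.869196, -0.637441); f=(0.243893, 0.237542) → (-0.803345, -0.573305)
(p(0.54), q(0.54)) ≈ (-0.8033, -0.5733)

-0.8033, -0.5733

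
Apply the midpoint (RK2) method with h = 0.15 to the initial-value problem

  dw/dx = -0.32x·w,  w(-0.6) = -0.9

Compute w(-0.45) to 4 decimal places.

-0.9230

Midpoint: k1 = f(x_n, w_n); k2 = f(x_n + h/2, w_n + (h/2)·k1); w_{n+1} = w_n + h·k2.
x=-0.600000, w=-0.900000:
  k1 = f(-0.600000, -0.900000) = -0.172800
  k2 = f(-0.525000, -0.912960) = -0.153377
  w ← -0.900000 + 0.15·(-0.153377) = -0.923007
w(-0.45) ≈ -0.9230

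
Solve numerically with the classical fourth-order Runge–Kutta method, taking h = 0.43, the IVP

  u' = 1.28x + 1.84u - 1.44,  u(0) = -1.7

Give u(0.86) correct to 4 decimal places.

-10.4082

RK4: k1 = f(x_n, u_n); k2 = f(x_n + h/2, u_n + (h/2)·k1); k3 = f(x_n + h/2, u_n + (h/2)·k2); k4 = f(x_n + h, u_n + h·k3); u_{n+1} = u_n + (h/6)·(k1 + 2k2 + 2k3 + k4).
x=0.000000, u=-1.700000:
  k1 = f(0.000000, -1.700000) = -4.568000
  k2 = f(0.215000, -2.682120) = -6.099901
  k3 = f(0.215000, -3.011479) = -6.705921
  k4 = f(0.430000, -4.583546) = -9.323325
  u ← -1.700000 + (0.43/6)·(k1 + 2k2 + 2k3 + k4) = -4.531046
x=0.430000, u=-4.531046:
  k1 = f(0.430000, -4.531046) = -9.226725
  k2 = f(0.645000, -6.514792) = -12.601617
  k3 = f(0.645000, -7.240394) = -13.936724
  k4 = f(0.860000, -10.523837) = -19.703061
  u ← -4.531046 + (0.43/6)·(k1 + 2k2 + 2k3 + k4) = -10.408176
u(0.86) ≈ -10.4082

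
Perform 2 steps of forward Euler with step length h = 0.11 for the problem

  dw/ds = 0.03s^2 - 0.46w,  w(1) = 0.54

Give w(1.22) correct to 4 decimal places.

0.4939

Euler: w_{n+1} = w_n + h·f(s_n, w_n).
s=1.000000, w=0.540000: f=-0.218400 → w ← 0.540000 + 0.11·(-0.218400) = 0.515976
s=1.110000, w=0.515976: f=-0.200386 → w ← 0.515976 + 0.11·(-0.200386) = 0.493934
w(1.22) ≈ 0.4939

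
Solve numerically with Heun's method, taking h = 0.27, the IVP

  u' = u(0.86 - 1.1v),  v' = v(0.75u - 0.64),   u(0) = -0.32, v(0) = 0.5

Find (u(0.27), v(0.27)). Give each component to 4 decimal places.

-0.3540, 0.3943

Heun on (u,v): k1 = f(t_n, state_n); k2 = f(t_n + h, state_n + h·k1); state_{n+1} = state_n + (h/2)·(k1 + k2).
0.000000: (-0.320000, 0.500000)
  k1 = (-0.099200, -0.440000)
  predictor → (-0.346784, 0.381200)
  k2 = (-0.152821, -0.343114)
  → (-0.354023, 0.394280)
(u(0.27), v(0.27)) ≈ (-0.3540, 0.3943)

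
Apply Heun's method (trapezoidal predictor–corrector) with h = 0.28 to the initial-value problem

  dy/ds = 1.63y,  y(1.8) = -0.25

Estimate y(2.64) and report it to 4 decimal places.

-0.9501

Heun: k1 = f(s_n, y_n); k2 = f(s_n + h, y_n + h·k1); y_{n+1} = y_n + (h/2)·(k1 + k2).
s=1.800000, y=-0.250000:
  k1 = f(1.800000, -0.250000) = -0.407500
  k2 = f(2.080000, -0.364100) = -0.593483
  y ← -0.250000 + (0.28/2)·(-0.407500 + (-0.593483)) = -0.390138
s=2.080000, y=-0.390138:
  k1 = f(2.080000, -0.390138) = -0.635924
  k2 = f(2.360000, -0.568196) = -0.926160
  y ← -0.390138 + (0.28/2)·(-0.635924 + (-0.926160)) = -0.608829
s=2.360000, y=-0.608829:
  k1 = f(2.360000, -0.608829) = -0.992392
  k2 = f(2.640000, -0.886699) = -1.445320
  y ← -0.608829 + (0.28/2)·(-0.992392 + (-1.445320)) = -0.950109
y(2.64) ≈ -0.9501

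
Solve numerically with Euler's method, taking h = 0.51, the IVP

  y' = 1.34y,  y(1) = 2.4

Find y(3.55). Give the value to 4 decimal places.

32.4450

Euler: y_{n+1} = y_n + h·f(s_n, y_n).
s=1.000000, y=2.400000: f=3.216000 → y ← 2.400000 + 0.51·3.216000 = 4.040160
s=1.510000, y=4.040160: f=5.413814 → y ← 4.040160 + 0.51·5.413814 = 6.801205
s=2.020000, y=6.801205: f=9.113615 → y ← 6.801205 + 0.51·9.113615 = 11.449149
s=2.530000, y=11.449149: f=15.341860 → y ← 11.449149 + 0.51·15.341860 = 19.273498
s=3.040000, y=19.273498: f=25.826487 → y ← 19.273498 + 0.51·25.826487 = 32.445006
y(3.55) ≈ 32.4450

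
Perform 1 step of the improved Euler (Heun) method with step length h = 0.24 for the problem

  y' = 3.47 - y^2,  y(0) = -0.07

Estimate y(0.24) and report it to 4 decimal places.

0.6926

Heun: k1 = f(x_n, y_n); k2 = f(x_n + h, y_n + h·k1); y_{n+1} = y_n + (h/2)·(k1 + k2).
x=0.000000, y=-0.070000:
  k1 = f(0.000000, -0.070000) = 3.465100
  k2 = f(0.240000, 0.761624) = 2.889929
  y ← -0.070000 + (0.24/2)·(3.465100 + 2.889929) = 0.692603
y(0.24) ≈ 0.6926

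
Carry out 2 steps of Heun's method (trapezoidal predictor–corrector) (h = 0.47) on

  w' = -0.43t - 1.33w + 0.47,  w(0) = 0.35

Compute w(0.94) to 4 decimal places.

Heun: k1 = f(t_n, w_n); k2 = f(t_n + h, w_n + h·k1); w_{n+1} = w_n + (h/2)·(k1 + k2).
t=0.000000, w=0.350000:
  k1 = f(0.000000, 0.350000) = 0.004500
  k2 = f(0.470000, 0.352115) = -0.200413
  w ← 0.350000 + (0.47/2)·(0.004500 + (-0.200413)) = 0.303960
t=0.470000, w=0.303960:
  k1 = f(0.470000, 0.303960) = -0.136367
  k2 = f(0.940000, 0.239868) = -0.253224
  w ← 0.303960 + (0.47/2)·(-0.136367 + (-0.253224)) = 0.212406
w(0.94) ≈ 0.2124

0.2124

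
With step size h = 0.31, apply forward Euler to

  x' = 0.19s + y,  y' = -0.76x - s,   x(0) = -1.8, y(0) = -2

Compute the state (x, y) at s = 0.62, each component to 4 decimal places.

-2.8903, -1.1019

Euler on (x,y): x_{n+1} = x_n + h·x', y_{n+1} = y_n + h·y'.
0.000000: (-1.800000, -2.000000); f=(-2.000000, 1.368000) → (-2.420000, -1.575920)
0.310000: (-2.420000, -1.575920); f=(-1.517020, 1.529200) → (-2.890276, -1.101868)
(x(0.62), y(0.62)) ≈ (-2.8903, -1.1019)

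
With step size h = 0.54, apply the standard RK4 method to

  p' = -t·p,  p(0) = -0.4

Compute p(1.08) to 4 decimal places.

RK4: k1 = f(t_n, p_n); k2 = f(t_n + h/2, p_n + (h/2)·k1); k3 = f(t_n + h/2, p_n + (h/2)·k2); k4 = f(t_n + h, p_n + h·k3); p_{n+1} = p_n + (h/6)·(k1 + 2k2 + 2k3 + k4).
t=0.000000, p=-0.400000:
  k1 = f(0.000000, -0.400000) = 0.000000
  k2 = f(0.270000, -0.400000) = 0.108000
  k3 = f(0.270000, -0.370840) = 0.100127
  k4 = f(0.540000, -0.345932) = 0.186803
  p ← -0.400000 + (0.54/6)·(k1 + 2k2 + 2k3 + k4) = -0.345725
t=0.540000, p=-0.345725:
  k1 = f(0.540000, -0.345725) = 0.186691
  k2 = f(0.810000, -0.295318) = 0.239208
  k3 = f(0.810000, -0.281139) = 0.227722
  k4 = f(1.080000, -0.222755) = 0.240575
  p ← -0.345725 + (0.54/6)·(k1 + 2k2 + 2k3 + k4) = -0.223223
p(1.08) ≈ -0.2232

-0.2232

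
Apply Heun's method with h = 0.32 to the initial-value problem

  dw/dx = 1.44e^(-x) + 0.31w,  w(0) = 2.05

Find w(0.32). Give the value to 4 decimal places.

Heun: k1 = f(x_n, w_n); k2 = f(x_n + h, w_n + h·k1); w_{n+1} = w_n + (h/2)·(k1 + k2).
x=0.000000, w=2.050000:
  k1 = f(0.000000, 2.050000) = 2.075500
  k2 = f(0.320000, 2.714160) = 1.887044
  w ← 2.050000 + (0.32/2)·(2.075500 + 1.887044) = 2.684007
w(0.32) ≈ 2.6840

2.6840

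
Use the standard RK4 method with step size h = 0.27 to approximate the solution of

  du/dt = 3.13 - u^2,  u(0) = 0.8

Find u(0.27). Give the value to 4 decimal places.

1.3194

RK4: k1 = f(t_n, u_n); k2 = f(t_n + h/2, u_n + (h/2)·k1); k3 = f(t_n + h/2, u_n + (h/2)·k2); k4 = f(t_n + h, u_n + h·k3); u_{n+1} = u_n + (h/6)·(k1 + 2k2 + 2k3 + k4).
t=0.000000, u=0.800000:
  k1 = f(0.000000, 0.800000) = 2.490000
  k2 = f(0.135000, 1.136150) = 1.839163
  k3 = f(0.135000, 1.048287) = 2.031094
  k4 = f(0.270000, 1.348395) = 1.311830
  u ← 0.800000 + (0.27/6)·(k1 + 2k2 + 2k3 + k4) = 1.319406
u(0.27) ≈ 1.3194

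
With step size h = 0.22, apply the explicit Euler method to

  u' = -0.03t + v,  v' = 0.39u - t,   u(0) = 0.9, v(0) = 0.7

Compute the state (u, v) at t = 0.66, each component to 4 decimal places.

1.4009, 0.8274

Euler on (u,v): u_{n+1} = u_n + h·u', v_{n+1} = v_n + h·v'.
0.000000: (0.900000, 0.700000); f=(0.700000, 0.351000) → (1.054000, 0.777220)
0.220000: (1.054000, 0.777220); f=(0.770620, 0.191060) → (1.223536, 0.819253)
0.440000: (1.223536, 0.819253); f=(0.806053, 0.037179) → (1.400868, 0.827433)
(u(0.66), v(0.66)) ≈ (1.4009, 0.8274)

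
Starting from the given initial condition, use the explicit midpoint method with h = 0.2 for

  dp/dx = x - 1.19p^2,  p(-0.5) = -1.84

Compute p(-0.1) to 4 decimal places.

Midpoint: k1 = f(x_n, p_n); k2 = f(x_n + h/2, p_n + (h/2)·k1); p_{n+1} = p_n + h·k2.
x=-0.500000, p=-1.840000:
  k1 = f(-0.500000, -1.840000) = -4.528864
  k2 = f(-0.400000, -2.292886) = -6.656220
  p ← -1.840000 + 0.2·(-6.656220) = -3.171244
x=-0.300000, p=-3.171244:
  k1 = f(-0.300000, -3.171244) = -12.267579
  k2 = f(-0.200000, -4.398002) = -23.217481
  p ← -3.171244 + 0.2·(-23.217481) = -7.814740
p(-0.1) ≈ -7.8147

-7.8147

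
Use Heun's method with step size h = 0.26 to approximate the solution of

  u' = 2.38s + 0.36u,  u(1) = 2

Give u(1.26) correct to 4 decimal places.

Heun: k1 = f(s_n, u_n); k2 = f(s_n + h, u_n + h·k1); u_{n+1} = u_n + (h/2)·(k1 + k2).
s=1.000000, u=2.000000:
  k1 = f(1.000000, 2.000000) = 3.100000
  k2 = f(1.260000, 2.806000) = 4.008960
  u ← 2.000000 + (0.26/2)·(3.100000 + 4.008960) = 2.924165
u(1.26) ≈ 2.9242

2.9242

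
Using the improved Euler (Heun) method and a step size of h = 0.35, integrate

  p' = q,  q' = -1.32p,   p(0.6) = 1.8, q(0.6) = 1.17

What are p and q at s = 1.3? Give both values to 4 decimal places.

1.9824, -0.7295

Heun on (p,q): k1 = f(s_n, state_n); k2 = f(s_n + h, state_n + h·k1); state_{n+1} = state_n + (h/2)·(k1 + k2).
0.600000: (1.800000, 1.170000)
  k1 = (1.170000, -2.376000)
  predictor → (2.209500, 0.338400)
  k2 = (0.338400, -2.916540)
  → (2.063970, 0.243805)
0.950000: (2.063970, 0.243805)
  k1 = (0.243805, -2.724440)
  predictor → (2.149302, -0.709749)
  k2 = (-0.709749, -2.837079)
  → (1.982430, -0.729460)
(p(1.3), q(1.3)) ≈ (1.9824, -0.7295)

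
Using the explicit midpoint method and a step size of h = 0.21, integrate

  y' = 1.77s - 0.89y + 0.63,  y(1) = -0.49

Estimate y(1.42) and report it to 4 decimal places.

0.6406

Midpoint: k1 = f(s_n, y_n); k2 = f(s_n + h/2, y_n + (h/2)·k1); y_{n+1} = y_n + h·k2.
s=1.000000, y=-0.490000:
  k1 = f(1.000000, -0.490000) = 2.836100
  k2 = f(1.105000, -0.192209) = 2.756916
  y ← -0.490000 + 0.21·2.756916 = 0.088952
s=1.210000, y=0.088952:
  k1 = f(1.210000, 0.088952) = 2.692532
  k2 = f(1.315000, 0.371668) = 2.626765
  y ← 0.088952 + 0.21·2.626765 = 0.640573
y(1.42) ≈ 0.6406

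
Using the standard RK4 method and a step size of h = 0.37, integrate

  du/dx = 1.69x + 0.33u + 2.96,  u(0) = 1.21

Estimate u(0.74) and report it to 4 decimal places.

RK4: k1 = f(x_n, u_n); k2 = f(x_n + h/2, u_n + (h/2)·k1); k3 = f(x_n + h/2, u_n + (h/2)·k2); k4 = f(x_n + h, u_n + h·k3); u_{n+1} = u_n + (h/6)·(k1 + 2k2 + 2k3 + k4).
x=0.000000, u=1.210000:
  k1 = f(0.000000, 1.210000) = 3.359300
  k2 = f(0.185000, 1.831471) = 3.877035
  k3 = f(0.185000, 1.927252) = 3.908643
  k4 = f(0.370000, 2.656198) = 4.461845
  u ← 1.210000 + (0.37/6)·(k1 + 2k2 + 2k3 + k4) = 2.652538
x=0.370000, u=2.652538:
  k1 = f(0.370000, 2.652538) = 4.460637
  k2 = f(0.555000, 3.477756) = 5.045609
  k3 = f(0.555000, 3.585975) = 5.081322
  k4 = f(0.740000, 4.532627) = 5.706367
  u ← 2.652538 + (0.37/6)·(k1 + 2k2 + 2k3 + k4) = 4.528491
u(0.74) ≈ 4.5285

4.5285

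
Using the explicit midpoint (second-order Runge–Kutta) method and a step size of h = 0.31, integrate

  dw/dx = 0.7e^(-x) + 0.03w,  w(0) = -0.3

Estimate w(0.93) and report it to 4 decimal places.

0.1207

Midpoint: k1 = f(x_n, w_n); k2 = f(x_n + h/2, w_n + (h/2)·k1); w_{n+1} = w_n + h·k2.
x=0.000000, w=-0.300000:
  k1 = f(0.000000, -0.300000) = 0.691000
  k2 = f(0.155000, -0.192895) = 0.593704
  w ← -0.300000 + 0.31·0.593704 = -0.115952
x=0.310000, w=-0.115952:
  k1 = f(0.310000, -0.115952) = 0.509934
  k2 = f(0.465000, -0.036912) = 0.438587
  w ← -0.115952 + 0.31·0.438587 = 0.020010
x=0.620000, w=0.020010:
  k1 = f(0.620000, 0.020010) = 0.377161
  k2 = f(0.775000, 0.078470) = 0.324847
  w ← 0.020010 + 0.31·0.324847 = 0.120713
w(0.93) ≈ 0.1207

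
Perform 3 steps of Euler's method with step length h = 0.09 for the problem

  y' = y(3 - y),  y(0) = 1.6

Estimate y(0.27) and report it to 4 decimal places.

2.1763

Euler: y_{n+1} = y_n + h·f(s_n, y_n).
s=0.000000, y=1.600000: f=2.240000 → y ← 1.600000 + 0.09·2.240000 = 1.801600
s=0.090000, y=1.801600: f=2.159037 → y ← 1.801600 + 0.09·2.159037 = 1.995913
s=0.180000, y=1.995913: f=2.004070 → y ← 1.995913 + 0.09·2.004070 = 2.176280
y(0.27) ≈ 2.1763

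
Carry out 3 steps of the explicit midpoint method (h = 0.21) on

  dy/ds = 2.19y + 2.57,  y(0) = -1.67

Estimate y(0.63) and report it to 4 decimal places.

-3.0789

Midpoint: k1 = f(s_n, y_n); k2 = f(s_n + h/2, y_n + (h/2)·k1); y_{n+1} = y_n + h·k2.
s=0.000000, y=-1.670000:
  k1 = f(0.000000, -1.670000) = -1.087300
  k2 = f(0.105000, -1.784166) = -1.337325
  y ← -1.670000 + 0.21·(-1.337325) = -1.950838
s=0.210000, y=-1.950838:
  k1 = f(0.210000, -1.950838) = -1.702336
  k2 = f(0.315000, -2.129583) = -2.093788
  y ← -1.950838 + 0.21·(-2.093788) = -2.390534
s=0.420000, y=-2.390534:
  k1 = f(0.420000, -2.390534) = -2.665269
  k2 = f(0.525000, -2.670387) = -3.278147
  y ← -2.390534 + 0.21·(-3.278147) = -3.078944
y(0.63) ≈ -3.0789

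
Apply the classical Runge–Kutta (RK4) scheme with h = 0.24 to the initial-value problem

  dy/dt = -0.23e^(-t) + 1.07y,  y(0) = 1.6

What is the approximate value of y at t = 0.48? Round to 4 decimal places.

2.5571

RK4: k1 = f(t_n, y_n); k2 = f(t_n + h/2, y_n + (h/2)·k1); k3 = f(t_n + h/2, y_n + (h/2)·k2); k4 = f(t_n + h, y_n + h·k3); y_{n+1} = y_n + (h/6)·(k1 + 2k2 + 2k3 + k4).
t=0.000000, y=1.600000:
  k1 = f(0.000000, 1.600000) = 1.482000
  k2 = f(0.120000, 1.777840) = 1.698297
  k3 = f(0.120000, 1.803796) = 1.726070
  k4 = f(0.240000, 2.014257) = 1.974330
  y ← 1.600000 + (0.24/6)·(k1 + 2k2 + 2k3 + k4) = 2.012203
t=0.240000, y=2.012203:
  k1 = f(0.240000, 2.012203) = 1.972132
  k2 = f(0.360000, 2.248858) = 2.245813
  k3 = f(0.360000, 2.281700) = 2.280954
  k4 = f(0.480000, 2.559631) = 2.596485
  y ← 2.012203 + (0.24/6)·(k1 + 2k2 + 2k3 + k4) = 2.557089
y(0.48) ≈ 2.5571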